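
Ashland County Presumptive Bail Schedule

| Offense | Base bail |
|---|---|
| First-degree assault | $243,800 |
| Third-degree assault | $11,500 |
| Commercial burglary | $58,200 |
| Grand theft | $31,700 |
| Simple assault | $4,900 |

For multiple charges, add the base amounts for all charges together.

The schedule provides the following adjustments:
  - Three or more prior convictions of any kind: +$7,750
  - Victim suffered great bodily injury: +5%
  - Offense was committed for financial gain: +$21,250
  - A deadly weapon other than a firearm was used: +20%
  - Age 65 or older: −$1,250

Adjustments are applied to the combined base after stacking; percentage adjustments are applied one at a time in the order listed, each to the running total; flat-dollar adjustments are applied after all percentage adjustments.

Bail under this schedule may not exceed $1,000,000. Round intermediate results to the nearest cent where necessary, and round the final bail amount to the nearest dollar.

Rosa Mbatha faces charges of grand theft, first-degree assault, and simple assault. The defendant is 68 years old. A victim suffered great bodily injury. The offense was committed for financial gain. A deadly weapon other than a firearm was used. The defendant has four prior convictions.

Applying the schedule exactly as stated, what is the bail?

Base amounts from the schedule: grand theft $31,700; first-degree assault $243,800; simple assault $4,900.
Stacking rule: sum of all bases. $31,700 + $243,800 + $4,900 = $280,400.
Victim suffered great bodily injury (+5%): $280,400 × 1.05 = $294,420.
A deadly weapon other than a firearm was used (+20%): $294,420 × 1.2 = $353,304.
Three or more prior convictions of any kind (+$7,750 flat): $353,304 + $7,750 = $361,054.
Offense was committed for financial gain (+$21,250 flat): $361,054 + $21,250 = $382,304.
Age 65 or older (−$1,250 flat): $382,304 − $1,250 = $381,054.
$381,054 is within the $1,000,000 maximum.

$381,054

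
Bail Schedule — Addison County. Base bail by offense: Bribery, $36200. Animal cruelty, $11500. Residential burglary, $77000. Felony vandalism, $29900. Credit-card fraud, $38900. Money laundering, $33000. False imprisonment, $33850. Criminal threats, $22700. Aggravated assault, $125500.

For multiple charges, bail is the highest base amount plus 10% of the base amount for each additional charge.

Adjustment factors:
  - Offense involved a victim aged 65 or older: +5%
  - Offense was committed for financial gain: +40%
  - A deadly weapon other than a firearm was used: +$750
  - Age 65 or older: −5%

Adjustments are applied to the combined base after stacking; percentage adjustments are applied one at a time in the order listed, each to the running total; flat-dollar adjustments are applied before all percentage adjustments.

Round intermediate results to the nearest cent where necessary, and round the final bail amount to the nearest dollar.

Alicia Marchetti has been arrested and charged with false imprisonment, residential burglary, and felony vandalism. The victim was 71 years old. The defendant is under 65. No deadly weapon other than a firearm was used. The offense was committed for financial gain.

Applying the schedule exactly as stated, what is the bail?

$122561

Base amounts from the schedule: false imprisonment $33850; residential burglary $77000; felony vandalism $29900.
Stacking rule: highest base plus 10% of each additional charge. Highest is residential burglary at $77000. Additional: $33850 × 10% = $3385; $29900 × 10% = $2990. Combined base = $77000 + $6375 = $83375.
Offense involved a victim aged 65 or older (+5%): $83375 × 1.05 = $87543.75.
Offense was committed for financial gain (+40%): $87543.75 × 1.4 = $122561.25.
Rounded to the nearest dollar: $122561.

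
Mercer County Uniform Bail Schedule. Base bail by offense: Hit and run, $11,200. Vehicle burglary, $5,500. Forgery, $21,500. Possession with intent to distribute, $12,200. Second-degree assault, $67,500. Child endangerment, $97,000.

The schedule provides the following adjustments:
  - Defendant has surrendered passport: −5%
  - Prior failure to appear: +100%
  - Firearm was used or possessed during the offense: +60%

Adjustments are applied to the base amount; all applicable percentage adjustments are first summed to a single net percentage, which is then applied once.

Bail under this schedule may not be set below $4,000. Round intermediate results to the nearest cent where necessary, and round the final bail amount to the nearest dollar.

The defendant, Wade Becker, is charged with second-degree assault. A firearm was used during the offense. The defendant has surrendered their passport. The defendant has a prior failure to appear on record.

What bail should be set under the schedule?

$172,125

Base amounts from the schedule: second-degree assault $67,500.
Single charge. Combined base = $67,500.
Net percentage adjustment: −5% +100% +60% = +155%. $67,500 × 2.55 = $172,125.
$172,125 is at or above the $4,000 minimum.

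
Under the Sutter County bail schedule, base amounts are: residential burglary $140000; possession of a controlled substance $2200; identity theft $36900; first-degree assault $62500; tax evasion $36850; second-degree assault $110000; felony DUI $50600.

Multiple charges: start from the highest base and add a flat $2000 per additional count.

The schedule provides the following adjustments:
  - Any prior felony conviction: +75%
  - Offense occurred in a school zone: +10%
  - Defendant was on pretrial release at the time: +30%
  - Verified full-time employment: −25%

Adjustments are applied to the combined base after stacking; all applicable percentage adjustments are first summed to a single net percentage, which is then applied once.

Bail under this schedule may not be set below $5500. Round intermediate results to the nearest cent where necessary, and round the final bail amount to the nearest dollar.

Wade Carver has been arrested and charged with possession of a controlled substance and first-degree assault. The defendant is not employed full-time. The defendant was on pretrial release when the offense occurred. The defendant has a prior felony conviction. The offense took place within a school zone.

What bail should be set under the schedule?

$138675

Base amounts from the schedule: possession of a controlled substance $2200; first-degree assault $62500.
Stacking rule: highest base plus $2000 per additional charge. Highest is first-degree assault at $62500; 1 additional charge → +$2000. Combined base = $64500.
Net percentage adjustment: +75% +10% +30% = +115%. $64500 × 2.15 = $138675.
$138675 is at or above the $5500 minimum.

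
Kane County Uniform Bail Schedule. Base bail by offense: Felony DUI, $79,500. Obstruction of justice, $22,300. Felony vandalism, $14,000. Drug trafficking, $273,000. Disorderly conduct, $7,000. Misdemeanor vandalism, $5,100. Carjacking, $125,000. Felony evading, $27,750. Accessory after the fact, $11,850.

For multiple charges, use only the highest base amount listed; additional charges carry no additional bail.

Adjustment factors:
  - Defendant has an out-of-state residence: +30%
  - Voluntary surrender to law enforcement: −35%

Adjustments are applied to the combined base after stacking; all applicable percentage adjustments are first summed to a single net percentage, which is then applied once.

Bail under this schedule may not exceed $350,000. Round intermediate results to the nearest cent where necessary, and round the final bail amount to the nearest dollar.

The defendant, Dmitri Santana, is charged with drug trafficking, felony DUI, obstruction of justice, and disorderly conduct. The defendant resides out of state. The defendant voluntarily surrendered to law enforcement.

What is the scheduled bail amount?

Base amounts from the schedule: drug trafficking $273,000; felony DUI $79,500; obstruction of justice $22,300; disorderly conduct $7,000.
Stacking rule: use the highest base only. Highest is drug trafficking at $273,000. Combined base = $273,000.
Net percentage adjustment: +30% −35% = −5%. $273,000 × 0.95 = $259,350.
$259,350 is within the $350,000 maximum.

$259,350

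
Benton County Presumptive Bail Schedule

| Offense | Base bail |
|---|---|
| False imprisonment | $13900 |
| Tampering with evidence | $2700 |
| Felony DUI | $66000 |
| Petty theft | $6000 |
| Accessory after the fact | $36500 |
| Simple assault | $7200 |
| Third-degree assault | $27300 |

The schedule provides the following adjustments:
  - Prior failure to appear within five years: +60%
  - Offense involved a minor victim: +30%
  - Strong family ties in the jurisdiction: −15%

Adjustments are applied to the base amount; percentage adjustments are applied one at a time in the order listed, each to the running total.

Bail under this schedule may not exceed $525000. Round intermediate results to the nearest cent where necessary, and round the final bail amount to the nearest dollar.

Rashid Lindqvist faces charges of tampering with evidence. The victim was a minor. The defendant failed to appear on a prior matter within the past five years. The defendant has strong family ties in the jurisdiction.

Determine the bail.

$4774

Base amounts from the schedule: tampering with evidence $2700.
Single charge. Combined base = $2700.
Prior failure to appear within five years (+60%): $2700 × 1.6 = $4320.
Offense involved a minor victim (+30%): $4320 × 1.3 = $5616.
Strong family ties in the jurisdiction (−15%): $5616 × 0.85 = $4773.60.
$4773.60 is within the $525000 maximum.
Rounded to the nearest dollar: $4774.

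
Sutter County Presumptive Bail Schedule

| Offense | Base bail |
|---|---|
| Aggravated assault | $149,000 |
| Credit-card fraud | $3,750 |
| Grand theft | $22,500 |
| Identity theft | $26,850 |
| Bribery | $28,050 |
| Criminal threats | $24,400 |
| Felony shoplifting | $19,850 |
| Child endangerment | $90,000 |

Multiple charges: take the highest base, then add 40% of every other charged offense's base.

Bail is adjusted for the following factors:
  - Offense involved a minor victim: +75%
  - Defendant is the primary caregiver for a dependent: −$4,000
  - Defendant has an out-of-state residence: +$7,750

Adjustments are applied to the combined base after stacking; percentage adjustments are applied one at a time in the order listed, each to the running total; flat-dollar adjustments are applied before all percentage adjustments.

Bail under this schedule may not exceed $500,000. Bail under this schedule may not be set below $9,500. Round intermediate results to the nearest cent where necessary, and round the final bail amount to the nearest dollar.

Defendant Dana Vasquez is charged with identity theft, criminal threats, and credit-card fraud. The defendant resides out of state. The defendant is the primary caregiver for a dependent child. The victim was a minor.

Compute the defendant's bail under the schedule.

$73,255

Base amounts from the schedule: identity theft $26,850; criminal threats $24,400; credit-card fraud $3,750.
Stacking rule: highest base plus 40% of each additional charge. Highest is identity theft at $26,850. Additional: $24,400 × 40% = $9,760; $3,750 × 40% = $1,500. Combined base = $26,850 + $11,260 = $38,110.
Defendant is the primary caregiver for a dependent (−$4,000 flat): $38,110 − $4,000 = $34,110.
Defendant has an out-of-state residence (+$7,750 flat): $34,110 + $7,750 = $41,860.
Offense involved a minor victim (+75%): $41,860 × 1.75 = $73,255.
$73,255 is within the $500,000 maximum.
$73,255 is at or above the $9,500 minimum.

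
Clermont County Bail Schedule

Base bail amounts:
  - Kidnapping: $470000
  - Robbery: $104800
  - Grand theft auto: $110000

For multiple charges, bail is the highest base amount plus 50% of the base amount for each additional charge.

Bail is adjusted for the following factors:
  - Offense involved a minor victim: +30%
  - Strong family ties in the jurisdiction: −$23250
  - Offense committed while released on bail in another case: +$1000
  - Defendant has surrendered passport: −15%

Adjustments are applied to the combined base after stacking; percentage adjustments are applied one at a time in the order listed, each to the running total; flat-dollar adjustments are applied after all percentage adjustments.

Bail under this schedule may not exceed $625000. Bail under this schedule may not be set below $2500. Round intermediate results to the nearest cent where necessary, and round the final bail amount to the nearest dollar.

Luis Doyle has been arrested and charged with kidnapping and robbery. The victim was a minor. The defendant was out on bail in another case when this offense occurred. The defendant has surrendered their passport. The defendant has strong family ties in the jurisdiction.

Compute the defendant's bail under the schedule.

Base amounts from the schedule: kidnapping $470000; robbery $104800.
Stacking rule: highest base plus 50% of each additional charge. Highest is kidnapping at $470000. Additional: $104800 × 50% = $52400. Combined base = $470000 + $52400 = $522400.
Offense involved a minor victim (+30%): $522400 × 1.3 = $679120.
Defendant has surrendered passport (−15%): $679120 × 0.85 = $577252.
Strong family ties in the jurisdiction (−$23250 flat): $577252 − $23250 = $554002.
Offense committed while released on bail in another case (+$1000 flat): $554002 + $1000 = $555002.
$555002 is within the $625000 maximum.
$555002 is at or above the $2500 minimum.

$555002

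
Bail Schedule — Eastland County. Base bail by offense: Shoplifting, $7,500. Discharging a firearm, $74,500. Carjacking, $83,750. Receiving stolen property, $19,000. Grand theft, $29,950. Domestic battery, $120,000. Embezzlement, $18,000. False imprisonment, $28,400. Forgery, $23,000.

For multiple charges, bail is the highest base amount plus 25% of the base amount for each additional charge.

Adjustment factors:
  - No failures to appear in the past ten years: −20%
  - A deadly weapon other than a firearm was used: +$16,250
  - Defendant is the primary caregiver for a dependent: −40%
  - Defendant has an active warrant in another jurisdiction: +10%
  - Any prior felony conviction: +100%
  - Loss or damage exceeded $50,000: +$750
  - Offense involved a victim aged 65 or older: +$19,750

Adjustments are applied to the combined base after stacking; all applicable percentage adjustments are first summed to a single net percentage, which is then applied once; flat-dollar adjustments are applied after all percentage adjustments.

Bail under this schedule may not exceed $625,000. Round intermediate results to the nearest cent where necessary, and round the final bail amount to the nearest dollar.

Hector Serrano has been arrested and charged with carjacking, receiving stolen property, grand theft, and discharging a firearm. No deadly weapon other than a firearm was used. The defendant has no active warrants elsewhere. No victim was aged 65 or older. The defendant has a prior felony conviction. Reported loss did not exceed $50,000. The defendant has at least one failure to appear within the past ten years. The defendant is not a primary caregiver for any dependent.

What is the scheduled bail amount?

$229,225

Base amounts from the schedule: carjacking $83,750; receiving stolen property $19,000; grand theft $29,950; discharging a firearm $74,500.
Stacking rule: highest base plus 25% of each additional charge. Highest is carjacking at $83,750. Additional: $19,000 × 25% = $4,750; $29,950 × 25% = $7,487.50; $74,500 × 25% = $18,625. Combined base = $83,750 + $30,862.50 = $114,612.50.
Any prior felony conviction (+100%): $114,612.50 × 2 = $229,225.
$229,225 is within the $625,000 maximum.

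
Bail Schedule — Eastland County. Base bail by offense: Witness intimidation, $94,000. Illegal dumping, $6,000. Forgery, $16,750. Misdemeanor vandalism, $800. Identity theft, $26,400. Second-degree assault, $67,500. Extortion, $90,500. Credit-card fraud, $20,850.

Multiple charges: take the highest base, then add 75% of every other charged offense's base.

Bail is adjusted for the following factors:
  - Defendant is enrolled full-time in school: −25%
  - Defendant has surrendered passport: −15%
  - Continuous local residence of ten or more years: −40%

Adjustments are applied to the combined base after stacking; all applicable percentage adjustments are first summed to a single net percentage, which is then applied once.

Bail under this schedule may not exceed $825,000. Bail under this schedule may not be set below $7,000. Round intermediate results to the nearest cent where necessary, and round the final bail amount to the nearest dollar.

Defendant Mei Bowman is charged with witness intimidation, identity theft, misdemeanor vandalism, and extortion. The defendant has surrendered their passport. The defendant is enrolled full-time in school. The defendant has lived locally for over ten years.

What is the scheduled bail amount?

$36,455

Base amounts from the schedule: witness intimidation $94,000; identity theft $26,400; misdemeanor vandalism $800; extortion $90,500.
Stacking rule: highest base plus 75% of each additional charge. Highest is witness intimidation at $94,000. Additional: $26,400 × 75% = $19,800; $800 × 75% = $600; $90,500 × 75% = $67,875. Combined base = $94,000 + $88,275 = $182,275.
Net percentage adjustment: −25% −15% −40% = −80%. $182,275 × 0.2 = $36,455.
$36,455 is within the $825,000 maximum.
$36,455 is at or above the $7,000 minimum.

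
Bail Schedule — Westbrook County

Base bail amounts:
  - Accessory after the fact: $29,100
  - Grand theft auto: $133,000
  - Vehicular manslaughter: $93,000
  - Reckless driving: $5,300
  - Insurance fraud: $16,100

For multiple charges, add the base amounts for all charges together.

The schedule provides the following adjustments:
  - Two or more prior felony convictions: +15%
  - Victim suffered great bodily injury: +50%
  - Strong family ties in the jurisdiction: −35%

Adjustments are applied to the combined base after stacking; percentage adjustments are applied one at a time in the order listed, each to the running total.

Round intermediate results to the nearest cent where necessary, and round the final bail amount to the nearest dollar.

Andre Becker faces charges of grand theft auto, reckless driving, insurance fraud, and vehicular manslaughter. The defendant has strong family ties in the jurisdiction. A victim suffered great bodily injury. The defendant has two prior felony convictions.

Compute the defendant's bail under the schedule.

Base amounts from the schedule: grand theft auto $133,000; reckless driving $5,300; insurance fraud $16,100; vehicular manslaughter $93,000.
Stacking rule: sum of all bases. $133,000 + $5,300 + $16,100 + $93,000 = $247,400.
Two or more prior felony convictions (+15%): $247,400 × 1.15 = $284,510.
Victim suffered great bodily injury (+50%): $284,510 × 1.5 = $426,765.
Strong family ties in the jurisdiction (−35%): $426,765 × 0.65 = $277,397.25.
Rounded to the nearest dollar: $277,397.

$277,397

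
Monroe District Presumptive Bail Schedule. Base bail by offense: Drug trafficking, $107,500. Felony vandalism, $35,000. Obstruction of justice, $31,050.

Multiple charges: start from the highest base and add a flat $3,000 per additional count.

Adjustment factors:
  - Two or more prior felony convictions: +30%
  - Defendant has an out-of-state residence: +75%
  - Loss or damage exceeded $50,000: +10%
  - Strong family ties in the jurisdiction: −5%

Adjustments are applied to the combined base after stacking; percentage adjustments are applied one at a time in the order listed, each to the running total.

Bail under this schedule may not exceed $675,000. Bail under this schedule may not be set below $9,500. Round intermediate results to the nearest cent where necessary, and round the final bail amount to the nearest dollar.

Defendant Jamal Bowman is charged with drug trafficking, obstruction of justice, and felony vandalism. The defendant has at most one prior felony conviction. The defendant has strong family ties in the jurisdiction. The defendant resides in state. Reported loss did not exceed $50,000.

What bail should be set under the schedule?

Base amounts from the schedule: drug trafficking $107,500; obstruction of justice $31,050; felony vandalism $35,000.
Stacking rule: highest base plus $3,000 per additional charge. Highest is drug trafficking at $107,500; 2 additional charges → +$6,000. Combined base = $113,500.
Strong family ties in the jurisdiction (−5%): $113,500 × 0.95 = $107,825.
$107,825 is within the $675,000 maximum.
$107,825 is at or above the $9,500 minimum.

$107,825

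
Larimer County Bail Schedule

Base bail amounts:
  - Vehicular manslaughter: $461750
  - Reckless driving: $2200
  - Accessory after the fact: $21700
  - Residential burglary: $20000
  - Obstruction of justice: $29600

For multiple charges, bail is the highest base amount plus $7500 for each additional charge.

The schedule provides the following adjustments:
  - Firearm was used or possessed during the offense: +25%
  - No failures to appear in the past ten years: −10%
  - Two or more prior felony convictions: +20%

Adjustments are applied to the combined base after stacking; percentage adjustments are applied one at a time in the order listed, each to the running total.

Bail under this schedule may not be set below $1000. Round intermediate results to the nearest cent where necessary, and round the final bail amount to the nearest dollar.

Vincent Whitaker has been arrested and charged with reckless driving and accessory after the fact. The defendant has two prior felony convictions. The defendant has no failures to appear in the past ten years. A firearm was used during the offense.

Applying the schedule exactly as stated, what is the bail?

Base amounts from the schedule: reckless driving $2200; accessory after the fact $21700.
Stacking rule: highest base plus $7500 per additional charge. Highest is accessory after the fact at $21700; 1 additional charge → +$7500. Combined base = $29200.
Firearm was used or possessed during the offense (+25%): $29200 × 1.25 = $36500.
No failures to appear in the past ten years (−10%): $36500 × 0.9 = $32850.
Two or more prior felony convictions (+20%): $32850 × 1.2 = $39420.
$39420 is at or above the $1000 minimum.

$39420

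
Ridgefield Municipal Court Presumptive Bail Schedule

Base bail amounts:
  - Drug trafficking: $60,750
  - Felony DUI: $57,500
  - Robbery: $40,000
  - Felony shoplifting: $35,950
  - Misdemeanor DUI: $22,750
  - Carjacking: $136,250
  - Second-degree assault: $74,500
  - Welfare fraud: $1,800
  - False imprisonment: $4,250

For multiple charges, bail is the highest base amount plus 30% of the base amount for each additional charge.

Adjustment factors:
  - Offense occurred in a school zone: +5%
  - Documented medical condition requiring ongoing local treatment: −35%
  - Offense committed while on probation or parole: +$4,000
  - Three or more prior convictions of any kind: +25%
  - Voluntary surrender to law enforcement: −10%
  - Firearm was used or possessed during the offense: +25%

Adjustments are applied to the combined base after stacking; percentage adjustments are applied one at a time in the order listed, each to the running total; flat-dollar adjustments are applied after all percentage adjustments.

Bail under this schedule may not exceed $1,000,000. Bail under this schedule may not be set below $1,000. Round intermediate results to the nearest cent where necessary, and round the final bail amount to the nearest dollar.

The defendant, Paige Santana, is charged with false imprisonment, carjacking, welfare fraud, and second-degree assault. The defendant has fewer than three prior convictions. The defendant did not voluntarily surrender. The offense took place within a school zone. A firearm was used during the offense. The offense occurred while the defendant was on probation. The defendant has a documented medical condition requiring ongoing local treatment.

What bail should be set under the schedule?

$140,854

Base amounts from the schedule: false imprisonment $4,250; carjacking $136,250; welfare fraud $1,800; second-degree assault $74,500.
Stacking rule: highest base plus 30% of each additional charge. Highest is carjacking at $136,250. Additional: $4,250 × 30% = $1,275; $1,800 × 30% = $540; $74,500 × 30% = $22,350. Combined base = $136,250 + $24,165 = $160,415.
Offense occurred in a school zone (+5%): $160,415 × 1.05 = $168,435.75.
Documented medical condition requiring ongoing local treatment (−35%): $168,435.75 × 0.65 = $109,483.24.
Firearm was used or possessed during the offense (+25%): $109,483.24 × 1.25 = $136,854.05.
Offense committed while on probation or parole (+$4,000 flat): $136,854.05 + $4,000 = $140,854.05.
$140,854.05 is within the $1,000,000 maximum.
$140,854.05 is at or above the $1,000 minimum.
Rounded to the nearest dollar: $140,854.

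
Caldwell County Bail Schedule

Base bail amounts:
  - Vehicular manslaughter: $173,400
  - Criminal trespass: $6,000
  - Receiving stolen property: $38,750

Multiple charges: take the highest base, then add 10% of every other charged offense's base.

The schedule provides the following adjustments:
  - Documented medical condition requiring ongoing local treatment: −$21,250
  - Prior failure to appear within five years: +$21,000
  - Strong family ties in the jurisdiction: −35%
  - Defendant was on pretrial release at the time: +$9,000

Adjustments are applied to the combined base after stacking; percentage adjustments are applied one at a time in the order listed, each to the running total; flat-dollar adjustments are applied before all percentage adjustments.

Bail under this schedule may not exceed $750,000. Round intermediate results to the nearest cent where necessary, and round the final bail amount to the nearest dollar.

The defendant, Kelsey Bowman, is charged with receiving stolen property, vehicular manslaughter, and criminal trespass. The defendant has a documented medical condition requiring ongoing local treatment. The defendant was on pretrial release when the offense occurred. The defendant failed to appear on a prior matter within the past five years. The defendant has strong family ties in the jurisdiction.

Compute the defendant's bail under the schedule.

Base amounts from the schedule: receiving stolen property $38,750; vehicular manslaughter $173,400; criminal trespass $6,000.
Stacking rule: highest base plus 10% of each additional charge. Highest is vehicular manslaughter at $173,400. Additional: $38,750 × 10% = $3,875; $6,000 × 10% = $600. Combined base = $173,400 + $4,475 = $177,875.
Documented medical condition requiring ongoing local treatment (−$21,250 flat): $177,875 − $21,250 = $156,625.
Prior failure to appear within five years (+$21,000 flat): $156,625 + $21,000 = $177,625.
Defendant was on pretrial release at the time (+$9,000 flat): $177,625 + $9,000 = $186,625.
Strong family ties in the jurisdiction (−35%): $186,625 × 0.65 = $121,306.25.
$121,306.25 is within the $750,000 maximum.
Rounded to the nearest dollar: $121,306.

$121,306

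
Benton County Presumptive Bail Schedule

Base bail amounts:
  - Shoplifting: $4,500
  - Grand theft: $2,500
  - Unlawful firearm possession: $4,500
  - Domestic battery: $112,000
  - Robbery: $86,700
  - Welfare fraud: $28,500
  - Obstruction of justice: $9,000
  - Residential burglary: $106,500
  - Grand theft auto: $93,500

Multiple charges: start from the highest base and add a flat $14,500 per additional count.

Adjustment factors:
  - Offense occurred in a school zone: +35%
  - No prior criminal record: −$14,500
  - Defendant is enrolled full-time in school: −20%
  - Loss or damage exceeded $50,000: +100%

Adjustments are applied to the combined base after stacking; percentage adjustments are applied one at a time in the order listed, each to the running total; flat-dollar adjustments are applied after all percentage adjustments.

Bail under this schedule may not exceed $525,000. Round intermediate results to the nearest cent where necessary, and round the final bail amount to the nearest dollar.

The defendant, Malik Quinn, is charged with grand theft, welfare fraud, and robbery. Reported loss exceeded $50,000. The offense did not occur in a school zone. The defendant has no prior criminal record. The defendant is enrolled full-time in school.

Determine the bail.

$170,620

Base amounts from the schedule: grand theft $2,500; welfare fraud $28,500; robbery $86,700.
Stacking rule: highest base plus $14,500 per additional charge. Highest is robbery at $86,700; 2 additional charges → +$29,000. Combined base = $115,700.
Defendant is enrolled full-time in school (−20%): $115,700 × 0.8 = $92,560.
Loss or damage exceeded $50,000 (+100%): $92,560 × 2 = $185,120.
No prior criminal record (−$14,500 flat): $185,120 − $14,500 = $170,620.
$170,620 is within the $525,000 maximum.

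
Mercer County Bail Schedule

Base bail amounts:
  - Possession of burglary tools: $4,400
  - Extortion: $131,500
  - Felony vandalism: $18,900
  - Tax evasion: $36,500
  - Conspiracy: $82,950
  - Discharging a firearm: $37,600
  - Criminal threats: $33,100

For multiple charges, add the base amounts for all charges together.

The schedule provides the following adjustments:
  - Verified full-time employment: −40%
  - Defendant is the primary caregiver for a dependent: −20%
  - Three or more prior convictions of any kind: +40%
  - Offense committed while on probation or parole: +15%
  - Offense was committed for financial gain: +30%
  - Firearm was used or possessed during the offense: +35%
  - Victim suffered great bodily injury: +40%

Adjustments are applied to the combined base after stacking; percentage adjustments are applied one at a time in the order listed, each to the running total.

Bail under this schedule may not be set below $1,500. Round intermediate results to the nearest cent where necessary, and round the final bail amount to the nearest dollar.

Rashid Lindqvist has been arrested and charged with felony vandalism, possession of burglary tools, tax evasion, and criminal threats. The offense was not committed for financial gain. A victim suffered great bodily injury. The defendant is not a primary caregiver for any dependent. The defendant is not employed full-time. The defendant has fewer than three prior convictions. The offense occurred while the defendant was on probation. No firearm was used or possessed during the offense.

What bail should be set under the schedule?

$149,569

Base amounts from the schedule: felony vandalism $18,900; possession of burglary tools $4,400; tax evasion $36,500; criminal threats $33,100.
Stacking rule: sum of all bases. $18,900 + $4,400 + $36,500 + $33,100 = $92,900.
Offense committed while on probation or parole (+15%): $92,900 × 1.15 = $106,835.
Victim suffered great bodily injury (+40%): $106,835 × 1.4 = $149,569.
$149,569 is at or above the $1,500 minimum.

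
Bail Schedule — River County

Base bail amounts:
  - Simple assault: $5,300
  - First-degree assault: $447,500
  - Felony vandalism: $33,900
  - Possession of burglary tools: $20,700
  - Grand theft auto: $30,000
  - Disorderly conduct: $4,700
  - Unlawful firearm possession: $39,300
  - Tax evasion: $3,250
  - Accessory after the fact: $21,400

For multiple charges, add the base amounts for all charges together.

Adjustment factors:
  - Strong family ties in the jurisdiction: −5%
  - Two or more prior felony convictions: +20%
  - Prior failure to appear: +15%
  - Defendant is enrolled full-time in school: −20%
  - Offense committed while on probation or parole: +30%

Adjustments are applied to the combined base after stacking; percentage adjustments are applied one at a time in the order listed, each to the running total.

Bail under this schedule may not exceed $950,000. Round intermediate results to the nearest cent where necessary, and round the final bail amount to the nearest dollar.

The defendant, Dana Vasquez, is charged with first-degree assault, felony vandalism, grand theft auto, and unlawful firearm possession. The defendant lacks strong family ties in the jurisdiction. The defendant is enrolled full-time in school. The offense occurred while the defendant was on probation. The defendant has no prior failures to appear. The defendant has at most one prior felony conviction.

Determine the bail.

Base amounts from the schedule: first-degree assault $447,500; felony vandalism $33,900; grand theft auto $30,000; unlawful firearm possession $39,300.
Stacking rule: sum of all bases. $447,500 + $33,900 + $30,000 + $39,300 = $550,700.
Defendant is enrolled full-time in school (−20%): $550,700 × 0.8 = $440,560.
Offense committed while on probation or parole (+30%): $440,560 × 1.3 = $572,728.
$572,728 is within the $950,000 maximum.

$572,728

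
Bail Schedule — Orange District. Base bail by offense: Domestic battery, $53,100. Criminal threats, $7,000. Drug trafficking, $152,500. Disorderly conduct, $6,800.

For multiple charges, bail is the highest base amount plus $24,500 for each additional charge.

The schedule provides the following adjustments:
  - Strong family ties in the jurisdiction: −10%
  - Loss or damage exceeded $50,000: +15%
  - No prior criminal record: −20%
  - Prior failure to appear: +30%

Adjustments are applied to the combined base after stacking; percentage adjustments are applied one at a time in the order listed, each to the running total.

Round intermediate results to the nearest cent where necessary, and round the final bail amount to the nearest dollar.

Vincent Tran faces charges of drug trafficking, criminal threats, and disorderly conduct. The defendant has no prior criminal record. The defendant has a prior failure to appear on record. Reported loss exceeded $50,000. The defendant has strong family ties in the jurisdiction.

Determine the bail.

Base amounts from the schedule: drug trafficking $152,500; criminal threats $7,000; disorderly conduct $6,800.
Stacking rule: highest base plus $24,500 per additional charge. Highest is drug trafficking at $152,500; 2 additional charges → +$49,000. Combined base = $201,500.
Strong family ties in the jurisdiction (−10%): $201,500 × 0.9 = $181,350.
Loss or damage exceeded $50,000 (+15%): $181,350 × 1.15 = $208,552.50.
No prior criminal record (−20%): $208,552.50 × 0.8 = $166,842.
Prior failure to appear (+30%): $166,842 × 1.3 = $216,894.60.
Rounded to the nearest dollar: $216,895.

$216,895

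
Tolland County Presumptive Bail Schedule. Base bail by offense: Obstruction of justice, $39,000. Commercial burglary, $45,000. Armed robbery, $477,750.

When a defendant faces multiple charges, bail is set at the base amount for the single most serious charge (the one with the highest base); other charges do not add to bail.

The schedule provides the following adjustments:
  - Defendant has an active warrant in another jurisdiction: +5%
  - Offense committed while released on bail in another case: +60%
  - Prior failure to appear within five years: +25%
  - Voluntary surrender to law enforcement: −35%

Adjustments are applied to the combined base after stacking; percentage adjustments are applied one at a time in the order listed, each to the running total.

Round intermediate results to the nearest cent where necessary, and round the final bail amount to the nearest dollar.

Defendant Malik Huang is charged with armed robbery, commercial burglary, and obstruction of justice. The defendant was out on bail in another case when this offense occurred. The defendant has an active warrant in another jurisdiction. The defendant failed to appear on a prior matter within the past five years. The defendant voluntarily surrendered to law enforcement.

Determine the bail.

Base amounts from the schedule: armed robbery $477,750; commercial burglary $45,000; obstruction of justice $39,000.
Stacking rule: use the highest base only. Highest is armed robbery at $477,750. Combined base = $477,750.
Defendant has an active warrant in another jurisdiction (+5%): $477,750 × 1.05 = $501,637.50.
Offense committed while released on bail in another case (+60%): $501,637.50 × 1.6 = $802,620.
Prior failure to appear within five years (+25%): $802,620 × 1.25 = $1,003,275.
Voluntary surrender to law enforcement (−35%): $1,003,275 × 0.65 = $652,128.75.
Rounded to the nearest dollar: $652,129.

$652,129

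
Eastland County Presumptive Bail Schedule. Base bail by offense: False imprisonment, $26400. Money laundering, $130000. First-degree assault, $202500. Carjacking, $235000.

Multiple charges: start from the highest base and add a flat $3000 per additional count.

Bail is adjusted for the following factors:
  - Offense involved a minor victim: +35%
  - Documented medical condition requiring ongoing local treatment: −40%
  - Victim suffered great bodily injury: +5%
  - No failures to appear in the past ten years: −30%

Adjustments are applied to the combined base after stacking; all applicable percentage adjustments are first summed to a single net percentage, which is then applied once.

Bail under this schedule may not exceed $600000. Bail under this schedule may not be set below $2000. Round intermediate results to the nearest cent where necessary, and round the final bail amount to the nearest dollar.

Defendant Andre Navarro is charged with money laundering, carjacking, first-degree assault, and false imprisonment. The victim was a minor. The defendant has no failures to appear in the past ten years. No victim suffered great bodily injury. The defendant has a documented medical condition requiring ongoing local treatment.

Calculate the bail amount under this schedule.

$158600

Base amounts from the schedule: money laundering $130000; carjacking $235000; first-degree assault $202500; false imprisonment $26400.
Stacking rule: highest base plus $3000 per additional charge. Highest is carjacking at $235000; 3 additional charges → +$9000. Combined base = $244000.
Net percentage adjustment: +35% −40% −30% = −35%. $244000 × 0.65 = $158600.
$158600 is within the $600000 maximum.
$158600 is at or above the $2000 minimum.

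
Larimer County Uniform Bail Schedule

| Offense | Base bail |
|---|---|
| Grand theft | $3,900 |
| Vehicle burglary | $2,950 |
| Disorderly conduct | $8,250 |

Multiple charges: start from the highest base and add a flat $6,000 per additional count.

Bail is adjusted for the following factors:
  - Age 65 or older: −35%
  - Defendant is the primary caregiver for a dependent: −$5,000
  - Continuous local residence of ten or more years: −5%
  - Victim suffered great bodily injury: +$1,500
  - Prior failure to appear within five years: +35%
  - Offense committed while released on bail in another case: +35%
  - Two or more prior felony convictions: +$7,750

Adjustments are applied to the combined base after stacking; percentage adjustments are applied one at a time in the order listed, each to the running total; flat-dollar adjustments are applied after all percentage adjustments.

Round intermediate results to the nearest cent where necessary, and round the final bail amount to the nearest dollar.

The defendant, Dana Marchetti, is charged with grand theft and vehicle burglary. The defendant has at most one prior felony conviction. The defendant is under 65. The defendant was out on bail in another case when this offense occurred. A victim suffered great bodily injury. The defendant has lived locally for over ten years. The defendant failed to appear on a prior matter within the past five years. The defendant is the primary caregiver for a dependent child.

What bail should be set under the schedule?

$13,641

Base amounts from the schedule: grand theft $3,900; vehicle burglary $2,950.
Stacking rule: highest base plus $6,000 per additional charge. Highest is grand theft at $3,900; 1 additional charge → +$6,000. Combined base = $9,900.
Continuous local residence of ten or more years (−5%): $9,900 × 0.95 = $9,405.
Prior failure to appear within five years (+35%): $9,405 × 1.35 = $12,696.75.
Offense committed while released on bail in another case (+35%): $12,696.75 × 1.35 = $17,140.61.
Defendant is the primary caregiver for a dependent (−$5,000 flat): $17,140.61 − $5,000 = $12,140.61.
Victim suffered great bodily injury (+$1,500 flat): $12,140.61 + $1,500 = $13,640.61.
Rounded to the nearest dollar: $13,641.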